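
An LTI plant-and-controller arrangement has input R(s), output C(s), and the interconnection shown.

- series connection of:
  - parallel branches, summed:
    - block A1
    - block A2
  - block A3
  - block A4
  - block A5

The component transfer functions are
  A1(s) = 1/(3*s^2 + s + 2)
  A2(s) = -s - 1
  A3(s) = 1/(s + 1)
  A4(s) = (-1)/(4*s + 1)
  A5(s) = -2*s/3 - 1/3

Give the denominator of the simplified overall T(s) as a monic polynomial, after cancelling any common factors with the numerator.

Reducing step by step:

Step 1 - reduce the parallel group A1, A2, giving (-3*s^3 - 4*s^2 - 3*s - 1)/(3*s^2 + s + 2)
Step 2 - multiply (A1+A2), A3, A4, A5 (series), giving (-6*s^4 - 11*s^3 - 10*s^2 - 5*s - 1)/(36*s^4 + 57*s^3 + 48*s^2 + 33*s + 6)
T(s) is the step-2 result (common factors already cancelled). Leading coefficient of the denominator: 36. Divide through by 36 for the monic polynomial.

Answer: s^4 + 19*s^3/12 + 4*s^2/3 + 11*s/12 + 1/6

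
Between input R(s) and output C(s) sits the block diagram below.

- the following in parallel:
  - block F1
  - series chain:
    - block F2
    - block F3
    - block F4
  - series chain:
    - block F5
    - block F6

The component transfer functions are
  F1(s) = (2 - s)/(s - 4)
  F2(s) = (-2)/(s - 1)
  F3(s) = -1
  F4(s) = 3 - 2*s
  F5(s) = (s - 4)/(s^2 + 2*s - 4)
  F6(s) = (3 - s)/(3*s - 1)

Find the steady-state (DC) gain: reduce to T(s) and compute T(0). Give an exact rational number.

Answer: -19/2

Working:
1. combine F2, F3, F4 in series, giving (6 - 4*s)/(s - 1)
2. series reduction of F5, F6, giving (-s^2 + 7*s - 12)/(3*s^3 + 5*s^2 - 14*s + 4)
3. sum the parallel branches F1, (F2*F3*F4), (F5*F6), giving (-15*s^5 + 49*s^4 + 129*s^3 - 551*s^2 + 552*s - 152)/(3*s^5 - 10*s^4 - 27*s^3 + 94*s^2 - 76*s + 16)
DC gain: substitute s = 0 into T(s) from step 3: T(0) = -152/16 = -19/2.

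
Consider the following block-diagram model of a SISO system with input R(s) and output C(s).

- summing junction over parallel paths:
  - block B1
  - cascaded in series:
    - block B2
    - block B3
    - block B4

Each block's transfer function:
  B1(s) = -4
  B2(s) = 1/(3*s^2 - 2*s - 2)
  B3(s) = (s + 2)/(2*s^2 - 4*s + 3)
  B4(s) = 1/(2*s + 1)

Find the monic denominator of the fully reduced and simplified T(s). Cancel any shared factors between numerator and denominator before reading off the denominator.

First reduce the diagram to T(s).

(1) multiply B2, B3, B4 (series) = (s + 2)/(12*s^5 - 26*s^4 + 10*s^3 + 17*s^2 - 10*s - 6)
(2) sum the parallel branches B1, (B2*B3*B4) = (-48*s^5 + 104*s^4 - 40*s^3 - 68*s^2 + 41*s + 26)/(12*s^5 - 26*s^4 + 10*s^3 + 17*s^2 - 10*s - 6)
T(s) is the step-2 result (common factors already cancelled). Leading coefficient of the denominator: 12. Divide through by 12 for the monic polynomial.

Answer: s^5 - 13*s^4/6 + 5*s^3/6 + 17*s^2/12 - 5*s/6 - 1/2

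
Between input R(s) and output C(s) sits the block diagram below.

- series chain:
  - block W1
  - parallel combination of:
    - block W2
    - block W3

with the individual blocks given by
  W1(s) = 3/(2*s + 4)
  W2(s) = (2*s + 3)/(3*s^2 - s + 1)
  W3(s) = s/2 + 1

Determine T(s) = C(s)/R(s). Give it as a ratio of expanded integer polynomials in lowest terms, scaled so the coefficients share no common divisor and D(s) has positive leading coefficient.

The answer is (9*s^3 + 15*s^2 + 9*s + 24)/(12*s^3 + 20*s^2 - 4*s + 8).

Reasoning:
Step 1: add W2, W3 (parallel) gives (3*s^3 + 5*s^2 + 3*s + 8)/(6*s^2 - 2*s + 2)
Step 2: series reduction of W1, (W2+W3) - this is the overall T(s), already in the required normalized form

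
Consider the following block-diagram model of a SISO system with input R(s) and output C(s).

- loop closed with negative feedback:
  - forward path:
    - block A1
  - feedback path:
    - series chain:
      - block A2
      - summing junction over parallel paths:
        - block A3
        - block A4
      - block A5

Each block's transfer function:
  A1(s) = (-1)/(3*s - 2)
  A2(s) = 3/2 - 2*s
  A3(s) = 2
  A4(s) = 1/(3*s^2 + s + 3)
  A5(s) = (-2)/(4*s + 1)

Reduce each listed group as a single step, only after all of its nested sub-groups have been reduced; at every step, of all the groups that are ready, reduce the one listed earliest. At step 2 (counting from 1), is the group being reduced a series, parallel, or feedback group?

Answer: series

Working:
Step 1: add A3, A4 (parallel)
Step 2: combine A2, (A3+A4), A5 in series
Step 3: feedback reduction of A1, (A2*(A3+A4)*A5)
Step 2 collapses a series group.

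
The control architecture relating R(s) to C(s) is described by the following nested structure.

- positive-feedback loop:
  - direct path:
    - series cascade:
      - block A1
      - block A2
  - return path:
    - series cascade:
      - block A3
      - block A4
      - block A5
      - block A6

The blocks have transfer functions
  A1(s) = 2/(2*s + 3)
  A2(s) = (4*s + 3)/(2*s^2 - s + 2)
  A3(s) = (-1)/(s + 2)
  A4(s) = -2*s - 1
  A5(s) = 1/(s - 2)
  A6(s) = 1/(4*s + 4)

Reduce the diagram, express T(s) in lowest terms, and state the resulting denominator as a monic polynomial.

(1) cascade A1, A2: (8*s + 6)/(4*s^3 + 4*s^2 + s + 6)
(2) series reduction of A3, A4, A5, A6: (2*s + 1)/(4*s^3 + 4*s^2 - 16*s - 16)
(3) apply the feedback formula to (A1*A2), (A3*A4*A5*A6): (16*s^4 + 28*s^3 - 52*s^2 - 112*s - 48)/(8*s^6 + 16*s^5 - 22*s^4 - 50*s^3 - 36*s^2 - 66*s - 51)
The result of step 3 is T(s) in lowest terms. Its denominator has leading coefficient 8; dividing the denominator through by 8 makes it monic.

Hence the answer: s^6 + 2*s^5 - 11*s^4/4 - 25*s^3/4 - 9*s^2/2 - 33*s/4 - 51/8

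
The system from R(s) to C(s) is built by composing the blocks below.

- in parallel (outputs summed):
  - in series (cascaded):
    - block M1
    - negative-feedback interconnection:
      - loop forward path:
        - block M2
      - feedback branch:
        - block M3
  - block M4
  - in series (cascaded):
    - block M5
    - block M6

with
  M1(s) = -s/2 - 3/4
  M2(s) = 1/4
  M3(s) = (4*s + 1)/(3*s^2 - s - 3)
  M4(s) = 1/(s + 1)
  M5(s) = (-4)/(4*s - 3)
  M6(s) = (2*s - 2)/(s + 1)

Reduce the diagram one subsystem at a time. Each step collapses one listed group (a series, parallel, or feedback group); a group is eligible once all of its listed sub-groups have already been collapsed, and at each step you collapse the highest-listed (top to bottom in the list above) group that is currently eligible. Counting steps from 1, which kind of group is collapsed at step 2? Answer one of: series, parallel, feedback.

Answer: series

Working:
(1) reduce the feedback loop with forward M2 and return M3
(2) multiply M1, [M2/(1+M2*M3)] (series)
(3) cascade M5, M6
(4) add (M1*[M2/(1+M2*M3)]), M4, (M5*M6) (parallel)
At step 2 the group reduced is series.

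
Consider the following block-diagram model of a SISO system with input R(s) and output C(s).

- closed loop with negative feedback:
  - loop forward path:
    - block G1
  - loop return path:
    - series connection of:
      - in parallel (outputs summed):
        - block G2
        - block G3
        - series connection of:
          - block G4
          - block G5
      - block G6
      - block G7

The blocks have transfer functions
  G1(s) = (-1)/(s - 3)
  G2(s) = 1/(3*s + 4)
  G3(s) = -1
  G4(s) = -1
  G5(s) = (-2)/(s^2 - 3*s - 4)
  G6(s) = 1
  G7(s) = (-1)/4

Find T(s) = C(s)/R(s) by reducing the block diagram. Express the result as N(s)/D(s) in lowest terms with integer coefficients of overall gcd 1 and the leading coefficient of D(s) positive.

The answer is (-12*s^3 + 20*s^2 + 96*s + 64)/(12*s^4 - 59*s^3 - 30*s^2 + 251*s + 212).

Reasoning:
[1] series reduction of G4, G5: 2/(s^2 - 3*s - 4)
[2] reduce the parallel group G2, G3, (G4*G5): (-3*s^3 + 6*s^2 + 27*s + 20)/(3*s^3 - 5*s^2 - 24*s - 16)
[3] multiply (G2+G3+(G4*G5)), G6, G7 (series): (3*s^3 - 6*s^2 - 27*s - 20)/(12*s^3 - 20*s^2 - 96*s - 64)
[4] collapse the loop (G1 forward, ((G2+G3+(G4*G5))*G6*G7) return); the result is T(s) itself (integer coefficients, no common factor, positive leading denominator coefficient)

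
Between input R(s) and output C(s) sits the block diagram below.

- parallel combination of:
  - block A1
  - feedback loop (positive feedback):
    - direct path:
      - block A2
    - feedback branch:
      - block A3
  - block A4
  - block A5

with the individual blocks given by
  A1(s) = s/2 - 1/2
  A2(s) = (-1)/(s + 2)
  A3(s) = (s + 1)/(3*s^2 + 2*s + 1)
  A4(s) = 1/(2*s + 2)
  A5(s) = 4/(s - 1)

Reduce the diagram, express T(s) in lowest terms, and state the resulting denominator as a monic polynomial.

Reducing step by step:

1. feedback reduction of A2, A3 = (-3*s^2 - 2*s - 1)/(3*s^3 + 8*s^2 + 6*s + 3)
2. combine A1, [A2/(1-A2*A3)], A4, A5 in parallel = (3*s^6 + 5*s^5 + 16*s^4 + 81*s^3 + 113*s^2 + 76*s + 26)/(6*s^5 + 16*s^4 + 6*s^3 - 10*s^2 - 12*s - 6)
Step 2 gives the fully reduced T(s), with no common factor left to cancel. The denominator's leading coefficient is 6, so divide each of its coefficients by 6 to get the monic form.

Answer: s^5 + 8*s^4/3 + s^3 - 5*s^2/3 - 2*s - 1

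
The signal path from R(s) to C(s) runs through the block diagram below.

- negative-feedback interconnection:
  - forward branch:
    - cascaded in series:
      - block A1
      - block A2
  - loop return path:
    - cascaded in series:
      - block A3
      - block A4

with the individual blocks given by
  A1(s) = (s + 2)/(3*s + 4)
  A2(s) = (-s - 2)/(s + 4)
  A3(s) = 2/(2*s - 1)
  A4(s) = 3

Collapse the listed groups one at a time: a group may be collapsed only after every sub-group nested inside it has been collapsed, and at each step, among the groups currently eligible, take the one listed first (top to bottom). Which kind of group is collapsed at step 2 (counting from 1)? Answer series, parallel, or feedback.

1. combine A1, A2 in series
2. cascade A3, A4
3. feedback reduction of (A1*A2), (A3*A4)
So the answer for step 2 is series.

Therefore the answer is series.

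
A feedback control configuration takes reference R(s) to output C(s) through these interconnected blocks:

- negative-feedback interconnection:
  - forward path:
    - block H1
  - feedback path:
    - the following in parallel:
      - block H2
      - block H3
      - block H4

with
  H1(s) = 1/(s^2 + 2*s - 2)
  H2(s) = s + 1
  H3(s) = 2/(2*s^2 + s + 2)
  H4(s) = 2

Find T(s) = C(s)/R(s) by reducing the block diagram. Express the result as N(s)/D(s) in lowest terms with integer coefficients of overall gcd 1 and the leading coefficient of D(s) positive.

Step 1: parallel reduction of H2, H3, H4: (2*s^3 + 7*s^2 + 5*s + 8)/(2*s^2 + s + 2)
Step 2: reduce the feedback loop with forward H1 and return (H2+H3+H4); the result is T(s) itself (integer coefficients, no common factor, positive leading denominator coefficient)

Answer: (2*s^2 + s + 2)/(2*s^4 + 7*s^3 + 7*s^2 + 7*s + 4)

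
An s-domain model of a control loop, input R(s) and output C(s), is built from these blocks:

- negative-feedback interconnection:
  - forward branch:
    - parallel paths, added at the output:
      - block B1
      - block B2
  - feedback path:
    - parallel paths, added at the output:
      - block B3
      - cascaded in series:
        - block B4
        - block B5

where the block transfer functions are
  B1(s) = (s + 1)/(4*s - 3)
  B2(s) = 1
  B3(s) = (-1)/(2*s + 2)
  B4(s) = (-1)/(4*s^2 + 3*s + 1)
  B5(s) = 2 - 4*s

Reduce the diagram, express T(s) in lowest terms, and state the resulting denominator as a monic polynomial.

Step 1: sum the parallel branches B1, B2 = (5*s - 2)/(4*s - 3)
Step 2: reduce the series chain B4, B5 = (4*s - 2)/(4*s^2 + 3*s + 1)
Step 3: add B3, (B4*B5) (parallel) = (4*s^2 + s - 5)/(8*s^3 + 14*s^2 + 8*s + 2)
Step 4: collapse the loop ((B1+B2) forward, (B3+(B4*B5)) return) = (40*s^4 + 54*s^3 + 12*s^2 - 6*s - 4)/(32*s^4 + 52*s^3 - 13*s^2 - 43*s + 4)
That last expression is T(s), already simplified. Scaling its denominator by 1/32 (the reciprocal of the leading coefficient) yields the monic denominator.

Therefore the answer is s^4 + 13*s^3/8 - 13*s^2/32 - 43*s/32 + 1/8.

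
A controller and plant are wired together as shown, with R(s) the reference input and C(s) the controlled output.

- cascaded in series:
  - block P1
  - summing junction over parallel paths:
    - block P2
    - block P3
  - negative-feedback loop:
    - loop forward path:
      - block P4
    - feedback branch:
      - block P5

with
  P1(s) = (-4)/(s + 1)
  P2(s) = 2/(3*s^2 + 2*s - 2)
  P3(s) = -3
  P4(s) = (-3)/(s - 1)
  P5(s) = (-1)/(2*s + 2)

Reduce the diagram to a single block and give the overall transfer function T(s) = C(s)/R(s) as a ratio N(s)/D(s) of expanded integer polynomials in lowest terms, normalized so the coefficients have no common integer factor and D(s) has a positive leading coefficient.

The answer is (-216*s^2 - 144*s + 192)/(6*s^4 + 4*s^3 - s^2 + 2*s - 2).

Reasoning:
[1] reduce the parallel group P2, P3: (-9*s^2 - 6*s + 8)/(3*s^2 + 2*s - 2)
[2] close the feedback loop around P4, P5: (-6*s - 6)/(2*s^2 + 1)
[3] reduce the series chain P1, (P2+P3), [P4/(1+P4*P5)], giving the overall T(s)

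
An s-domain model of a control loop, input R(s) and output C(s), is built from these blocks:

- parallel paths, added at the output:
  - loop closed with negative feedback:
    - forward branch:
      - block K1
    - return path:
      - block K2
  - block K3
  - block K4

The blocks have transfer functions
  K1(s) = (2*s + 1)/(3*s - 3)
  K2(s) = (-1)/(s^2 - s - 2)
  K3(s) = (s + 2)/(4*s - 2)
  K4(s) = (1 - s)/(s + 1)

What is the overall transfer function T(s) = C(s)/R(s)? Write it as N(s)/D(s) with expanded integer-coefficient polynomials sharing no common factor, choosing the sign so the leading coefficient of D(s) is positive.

(1) close the feedback loop around K1, K2; result (2*s^3 - s^2 - 5*s - 2)/(3*s^3 - 6*s^2 - 5*s + 5)
(2) combine [K1/(1+K1*K2)], K3, K4 in parallel: this yields T(s), and no further normalization is needed

Answer: (-s^5 + 45*s^4 - 65*s^3 - 76*s^2 + 51*s + 4)/(12*s^5 - 18*s^4 - 38*s^3 + 22*s^2 + 20*s - 10)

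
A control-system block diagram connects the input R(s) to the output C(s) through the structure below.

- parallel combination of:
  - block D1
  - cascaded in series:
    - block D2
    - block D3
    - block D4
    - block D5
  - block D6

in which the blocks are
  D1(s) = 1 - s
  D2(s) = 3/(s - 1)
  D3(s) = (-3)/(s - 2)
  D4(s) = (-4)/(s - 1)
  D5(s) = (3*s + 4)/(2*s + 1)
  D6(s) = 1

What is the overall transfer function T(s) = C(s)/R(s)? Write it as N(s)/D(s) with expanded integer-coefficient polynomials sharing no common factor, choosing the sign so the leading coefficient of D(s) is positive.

Step 1 - series reduction of D2, D3, D4, D5; result (108*s + 144)/(2*s^4 - 7*s^3 + 6*s^2 + s - 2)
Step 2 - combine D1, (D2*D3*D4*D5), D6 in parallel, which is the overall transfer function T(s) = C(s)/R(s) in lowest terms

Therefore the answer is (-2*s^5 + 11*s^4 - 20*s^3 + 11*s^2 + 112*s + 140)/(2*s^4 - 7*s^3 + 6*s^2 + s - 2).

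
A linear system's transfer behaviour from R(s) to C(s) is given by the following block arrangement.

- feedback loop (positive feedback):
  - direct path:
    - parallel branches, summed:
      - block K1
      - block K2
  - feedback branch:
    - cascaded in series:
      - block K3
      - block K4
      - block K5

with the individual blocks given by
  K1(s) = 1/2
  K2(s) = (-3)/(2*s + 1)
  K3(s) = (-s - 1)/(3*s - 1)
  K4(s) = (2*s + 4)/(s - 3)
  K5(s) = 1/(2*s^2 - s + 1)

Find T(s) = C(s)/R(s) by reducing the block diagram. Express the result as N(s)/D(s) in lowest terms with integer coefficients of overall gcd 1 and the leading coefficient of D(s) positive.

1. add K1, K2 (parallel), giving (2*s - 5)/(4*s + 2)
2. series reduction of K3, K4, K5, giving (-2*s^2 - 6*s - 4)/(6*s^4 - 23*s^3 + 19*s^2 - 13*s + 3)
3. feedback reduction of (K1+K2), (K3*K4*K5); the result is T(s) itself (integer coefficients, no common factor, positive leading denominator coefficient)

Answer: (12*s^5 - 76*s^4 + 153*s^3 - 121*s^2 + 71*s - 15)/(24*s^5 - 80*s^4 + 34*s^3 - 12*s^2 - 36*s - 14)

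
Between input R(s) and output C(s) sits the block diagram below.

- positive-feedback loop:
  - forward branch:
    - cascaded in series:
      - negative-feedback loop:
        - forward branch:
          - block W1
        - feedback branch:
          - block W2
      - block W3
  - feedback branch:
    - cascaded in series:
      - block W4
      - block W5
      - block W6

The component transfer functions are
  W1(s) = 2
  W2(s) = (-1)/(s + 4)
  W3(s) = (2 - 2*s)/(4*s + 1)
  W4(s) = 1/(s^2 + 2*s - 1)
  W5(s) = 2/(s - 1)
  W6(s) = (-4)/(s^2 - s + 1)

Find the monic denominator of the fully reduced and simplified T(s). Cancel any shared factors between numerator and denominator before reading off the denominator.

Step 1. collapse the loop (W1 forward, W2 return): (2*s + 8)/(s + 2)
Step 2. reduce the series chain [W1/(1+W1*W2)], W3: (-4*s^2 - 12*s + 16)/(4*s^2 + 9*s + 2)
Step 3. combine W4, W5, W6 in series: (-8)/(s^5 - 3*s^3 + 5*s^2 - 4*s + 1)
Step 4. collapse the loop (([W1/(1+W1*W2)]*W3) forward, (W4*W5*W6) return): (-4*s^6 - 16*s^5 + 12*s^4 + 28*s^3 - 64*s^2 + 60*s - 16)/(4*s^6 + 13*s^5 + 3*s^4 - 4*s^3 + 19*s^2 - 35*s - 130)
T(s) is the step-4 result (common factors already cancelled). Leading coefficient of the denominator: 4. Divide through by 4 for the monic polynomial.

Answer: s^6 + 13*s^5/4 + 3*s^4/4 - s^3 + 19*s^2/4 - 35*s/4 - 65/2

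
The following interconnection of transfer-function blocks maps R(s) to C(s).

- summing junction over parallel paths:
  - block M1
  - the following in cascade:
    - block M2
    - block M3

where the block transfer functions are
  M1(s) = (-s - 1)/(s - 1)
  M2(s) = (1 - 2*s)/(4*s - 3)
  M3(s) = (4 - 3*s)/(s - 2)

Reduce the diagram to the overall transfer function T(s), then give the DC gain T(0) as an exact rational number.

Step 1 - reduce the series chain M2, M3 -> (6*s^2 - 11*s + 4)/(4*s^2 - 11*s + 6)
Step 2 - add M1, (M2*M3) (parallel) -> (2*s^3 - 10*s^2 + 20*s - 10)/(4*s^3 - 15*s^2 + 17*s - 6)
The step-2 result is T(s). Setting s = 0: T(0) = -10/(-6) = 5/3.

Final answer: 5/3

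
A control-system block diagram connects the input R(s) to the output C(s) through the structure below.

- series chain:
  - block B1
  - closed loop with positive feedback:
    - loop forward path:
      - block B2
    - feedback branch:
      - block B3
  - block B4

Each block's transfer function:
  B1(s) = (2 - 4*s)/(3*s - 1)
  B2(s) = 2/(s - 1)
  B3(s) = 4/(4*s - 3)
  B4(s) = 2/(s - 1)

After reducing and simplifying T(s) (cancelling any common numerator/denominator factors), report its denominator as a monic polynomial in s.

[1] feedback reduction of B2, B3 = (8*s - 6)/(4*s^2 - 7*s - 5)
[2] series reduction of B1, [B2/(1-B2*B3)], B4 = (-64*s^2 + 80*s - 24)/(12*s^4 - 37*s^3 + 17*s^2 + 13*s - 5)
The result of step 2 is T(s) in lowest terms. Its denominator has leading coefficient 12; dividing the denominator through by 12 makes it monic.

Therefore the answer is s^4 - 37*s^3/12 + 17*s^2/12 + 13*s/12 - 5/12.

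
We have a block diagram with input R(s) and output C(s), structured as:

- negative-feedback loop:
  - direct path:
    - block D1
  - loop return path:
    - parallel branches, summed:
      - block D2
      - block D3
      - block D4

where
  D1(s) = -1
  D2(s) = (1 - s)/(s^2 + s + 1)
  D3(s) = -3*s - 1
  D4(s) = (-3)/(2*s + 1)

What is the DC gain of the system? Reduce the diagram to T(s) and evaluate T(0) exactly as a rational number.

The answer is -1/4.

Reasoning:
1. add D2, D3, D4 (parallel), giving (-6*s^4 - 11*s^3 - 17*s^2 - 8*s - 3)/(2*s^3 + 3*s^2 + 3*s + 1)
2. collapse the loop (D1 forward, (D2+D3+D4) return), giving (-2*s^3 - 3*s^2 - 3*s - 1)/(6*s^4 + 13*s^3 + 20*s^2 + 11*s + 4)
Step 2 gives the overall T(s). Then T(0) = -1/4.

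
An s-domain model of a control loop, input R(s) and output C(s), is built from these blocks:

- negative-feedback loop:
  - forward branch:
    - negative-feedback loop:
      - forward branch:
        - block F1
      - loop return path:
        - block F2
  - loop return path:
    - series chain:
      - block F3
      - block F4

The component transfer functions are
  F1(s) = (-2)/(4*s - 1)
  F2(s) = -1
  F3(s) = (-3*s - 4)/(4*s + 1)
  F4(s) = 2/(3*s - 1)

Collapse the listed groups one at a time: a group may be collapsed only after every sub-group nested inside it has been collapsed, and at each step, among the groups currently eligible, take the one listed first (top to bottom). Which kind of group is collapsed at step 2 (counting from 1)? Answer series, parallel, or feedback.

1. feedback reduction of F1, F2
2. cascade F3, F4
3. close the feedback loop around [F1/(1+F1*F2)], (F3*F4)
At step 2 the group reduced is series.

Answer: series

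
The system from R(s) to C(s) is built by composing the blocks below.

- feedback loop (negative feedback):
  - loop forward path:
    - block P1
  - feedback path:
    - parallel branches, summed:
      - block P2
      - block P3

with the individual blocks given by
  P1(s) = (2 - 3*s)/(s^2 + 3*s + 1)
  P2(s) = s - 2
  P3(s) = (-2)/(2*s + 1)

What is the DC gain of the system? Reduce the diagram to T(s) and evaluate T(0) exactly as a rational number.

Step 1. parallel reduction of P2, P3; result (2*s^2 - 3*s - 4)/(2*s + 1)
Step 2. close the feedback loop around P1, (P2+P3); result (6*s^2 - s - 2)/(4*s^3 - 20*s^2 - 11*s + 7)
The step-2 result is T(s). Setting s = 0: T(0) = -2/7.

Hence the answer: -2/7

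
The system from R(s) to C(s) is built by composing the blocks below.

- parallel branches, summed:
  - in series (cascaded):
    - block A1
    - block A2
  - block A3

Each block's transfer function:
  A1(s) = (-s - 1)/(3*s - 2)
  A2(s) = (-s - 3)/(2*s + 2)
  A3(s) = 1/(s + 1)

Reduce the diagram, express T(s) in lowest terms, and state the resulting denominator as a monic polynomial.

The answer is s^2 + s/3 - 2/3.

Reasoning:
1. reduce the series chain A1, A2, giving (s + 3)/(6*s - 4)
2. sum the parallel branches (A1*A2), A3, giving (s^2 + 10*s - 1)/(6*s^2 + 2*s - 4)
Step 2 gives the fully reduced T(s), with no common factor left to cancel. The denominator's leading coefficient is 6, so divide each of its coefficients by 6 to get the monic form.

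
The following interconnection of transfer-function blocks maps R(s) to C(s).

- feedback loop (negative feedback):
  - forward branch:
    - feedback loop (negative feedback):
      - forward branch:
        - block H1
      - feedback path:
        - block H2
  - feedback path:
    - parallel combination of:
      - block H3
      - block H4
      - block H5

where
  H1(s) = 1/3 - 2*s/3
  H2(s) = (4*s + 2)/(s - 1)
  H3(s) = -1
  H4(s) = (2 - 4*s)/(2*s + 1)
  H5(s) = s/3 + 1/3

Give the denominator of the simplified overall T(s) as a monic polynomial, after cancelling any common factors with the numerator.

Answer: s^4 + 3*s^3 + 61*s^2/4 - 15*s/2 + 7/4

Working:
1. apply the feedback formula to H1, H2: (2*s^2 - 3*s + 1)/(8*s^2 - 3*s + 1)
2. reduce the parallel group H3, H4, H5: (2*s^2 - 15*s + 4)/(6*s + 3)
3. apply the feedback formula to [H1/(1+H1*H2)], (H3+H4+H5): (12*s^3 - 12*s^2 - 3*s + 3)/(4*s^4 + 12*s^3 + 61*s^2 - 30*s + 7)
That last expression is T(s), already simplified. Scaling its denominator by 1/4 (the reciprocal of the leading coefficient) yields the monic denominator.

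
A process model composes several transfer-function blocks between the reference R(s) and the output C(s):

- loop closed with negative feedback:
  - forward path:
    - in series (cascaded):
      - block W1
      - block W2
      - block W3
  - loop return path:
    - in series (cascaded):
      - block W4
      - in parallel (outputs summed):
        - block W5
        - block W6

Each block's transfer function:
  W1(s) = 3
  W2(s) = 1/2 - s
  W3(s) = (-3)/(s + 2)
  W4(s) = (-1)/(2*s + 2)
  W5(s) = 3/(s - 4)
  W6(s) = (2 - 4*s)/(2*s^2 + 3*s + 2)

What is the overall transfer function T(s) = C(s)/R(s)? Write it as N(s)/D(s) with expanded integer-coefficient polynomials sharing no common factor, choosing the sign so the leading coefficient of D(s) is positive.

Answer: (72*s^5 - 144*s^4 - 486*s^3 - 378*s^2 + 36*s + 144)/(8*s^5 + 4*s^4 - 120*s^3 - 660*s^2 + 103*s - 82)

Working:
1. cascade W1, W2, W3; result (18*s - 9)/(2*s + 4)
2. reduce the parallel group W5, W6; result (2*s^2 + 27*s - 2)/(2*s^3 - 5*s^2 - 10*s - 8)
3. multiply W4, (W5+W6) (series); result (-2*s^2 - 27*s + 2)/(4*s^4 - 6*s^3 - 30*s^2 - 36*s - 16)
4. close the feedback loop around (W1*W2*W3), (W4*(W5+W6)): this yields T(s), and no further normalization is needed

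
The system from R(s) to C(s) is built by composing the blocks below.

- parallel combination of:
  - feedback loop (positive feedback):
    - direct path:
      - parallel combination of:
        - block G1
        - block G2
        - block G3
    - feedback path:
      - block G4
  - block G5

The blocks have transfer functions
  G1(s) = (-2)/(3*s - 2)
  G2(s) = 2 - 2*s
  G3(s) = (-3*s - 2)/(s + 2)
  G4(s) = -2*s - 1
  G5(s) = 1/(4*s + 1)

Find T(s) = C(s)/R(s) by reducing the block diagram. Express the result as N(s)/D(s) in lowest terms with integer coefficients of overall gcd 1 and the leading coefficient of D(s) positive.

Answer: (36*s^4 + 78*s^3 - 65*s^2 + 16*s + 20)/(48*s^5 + 124*s^4 - 52*s^3 - 28*s^2 + 46*s + 12)

Working:
Step 1: add G1, G2, G3 (parallel) gives (-6*s^3 - 11*s^2 + 14*s - 8)/(3*s^2 + 4*s - 4)
Step 2: apply the feedback formula to (G1+G2+G3), G4 gives (6*s^3 + 11*s^2 - 14*s + 8)/(12*s^4 + 28*s^3 - 20*s^2 - 2*s + 12)
Step 3: sum the parallel branches [(G1+G2+G3)/(1-(G1+G2+G3)*G4)], G5, giving the overall T(s)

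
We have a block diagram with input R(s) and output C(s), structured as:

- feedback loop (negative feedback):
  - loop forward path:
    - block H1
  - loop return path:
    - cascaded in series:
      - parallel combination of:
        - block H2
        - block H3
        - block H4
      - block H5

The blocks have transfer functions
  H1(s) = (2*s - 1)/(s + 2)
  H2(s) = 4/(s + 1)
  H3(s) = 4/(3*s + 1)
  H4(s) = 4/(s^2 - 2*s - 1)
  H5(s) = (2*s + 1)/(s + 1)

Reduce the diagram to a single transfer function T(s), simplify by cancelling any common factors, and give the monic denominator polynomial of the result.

The answer is s^6 + 71*s^5/3 - 58*s^4/3 - 40*s^3 - 43*s^2/3 + s/3 + 2/3.

Reasoning:
Step 1: sum the parallel branches H2, H3, H4: (16*s^3 - 12*s^2 - 16*s - 4)/(3*s^4 - 2*s^3 - 10*s^2 - 6*s - 1)
Step 2: combine (H2+H3+H4), H5 in series: (32*s^4 - 8*s^3 - 44*s^2 - 24*s - 4)/(3*s^5 + s^4 - 12*s^3 - 16*s^2 - 7*s - 1)
Step 3: reduce the feedback loop with forward H1 and return ((H2+H3+H4)*H5): (6*s^6 - s^5 - 25*s^4 - 20*s^3 + 2*s^2 + 5*s + 1)/(3*s^6 + 71*s^5 - 58*s^4 - 120*s^3 - 43*s^2 + s + 2)
No further cancellation is possible in the step-3 result, so that is T(s). Its denominator becomes monic after dividing by the leading coefficient 3.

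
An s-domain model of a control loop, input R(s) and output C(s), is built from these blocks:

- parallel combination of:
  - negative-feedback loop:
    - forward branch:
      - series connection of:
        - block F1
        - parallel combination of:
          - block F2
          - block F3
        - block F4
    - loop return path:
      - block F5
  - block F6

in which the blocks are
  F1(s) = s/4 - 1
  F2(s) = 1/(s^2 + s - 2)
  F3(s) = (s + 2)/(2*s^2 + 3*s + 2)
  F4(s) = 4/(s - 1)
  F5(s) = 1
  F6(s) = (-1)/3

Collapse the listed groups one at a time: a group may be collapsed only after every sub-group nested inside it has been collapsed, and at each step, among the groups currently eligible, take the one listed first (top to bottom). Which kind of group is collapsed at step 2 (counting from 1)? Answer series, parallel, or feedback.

The answer is series.

Reasoning:
Step 1. parallel reduction of F2, F3
Step 2. series reduction of F1, (F2+F3), F4
Step 3. feedback reduction of (F1*(F2+F3)*F4), F5
Step 4. combine [(F1*(F2+F3)*F4)/(1+(F1*(F2+F3)*F4)*F5)], F6 in parallel
Step 2 collapses a series group.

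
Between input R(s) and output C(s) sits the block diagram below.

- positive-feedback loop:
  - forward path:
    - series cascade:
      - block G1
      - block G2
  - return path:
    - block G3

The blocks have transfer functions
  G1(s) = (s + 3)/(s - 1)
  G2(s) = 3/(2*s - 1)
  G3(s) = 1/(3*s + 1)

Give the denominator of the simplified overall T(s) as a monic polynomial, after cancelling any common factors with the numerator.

The answer is s^3 - 7*s^2/6 - s/2 - 4/3.

Reasoning:
Step 1: reduce the series chain G1, G2 -> (3*s + 9)/(2*s^2 - 3*s + 1)
Step 2: reduce the feedback loop with forward (G1*G2) and return G3 -> (9*s^2 + 30*s + 9)/(6*s^3 - 7*s^2 - 3*s - 8)
Step 2 gives the fully reduced T(s), with no common factor left to cancel. The denominator's leading coefficient is 6, so divide each of its coefficients by 6 to get the monic form.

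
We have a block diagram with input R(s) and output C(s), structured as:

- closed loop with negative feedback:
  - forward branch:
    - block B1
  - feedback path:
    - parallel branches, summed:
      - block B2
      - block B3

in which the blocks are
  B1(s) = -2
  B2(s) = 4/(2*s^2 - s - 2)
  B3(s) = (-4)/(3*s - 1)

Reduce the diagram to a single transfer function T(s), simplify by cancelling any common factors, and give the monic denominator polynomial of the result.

First reduce the diagram to T(s).

[1] parallel reduction of B2, B3, giving (-8*s^2 + 16*s + 4)/(6*s^3 - 5*s^2 - 5*s + 2)
[2] reduce the feedback loop with forward B1 and return (B2+B3), giving (-12*s^3 + 10*s^2 + 10*s - 4)/(6*s^3 + 11*s^2 - 37*s - 6)
No further cancellation is possible in the step-2 result, so that is T(s). Its denominator becomes monic after dividing by the leading coefficient 6.

Answer: s^3 + 11*s^2/6 - 37*s/6 - 1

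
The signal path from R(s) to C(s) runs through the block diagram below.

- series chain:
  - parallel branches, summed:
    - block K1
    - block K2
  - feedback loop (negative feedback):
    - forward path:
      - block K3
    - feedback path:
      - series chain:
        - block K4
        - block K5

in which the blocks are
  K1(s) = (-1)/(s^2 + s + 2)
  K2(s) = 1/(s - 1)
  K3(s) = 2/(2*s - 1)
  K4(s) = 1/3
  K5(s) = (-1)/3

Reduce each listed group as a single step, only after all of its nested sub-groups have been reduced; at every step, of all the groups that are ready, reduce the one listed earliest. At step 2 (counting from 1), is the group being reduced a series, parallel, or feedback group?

The answer is series.

Reasoning:
Step 1. add K1, K2 (parallel)
Step 2. reduce the series chain K4, K5
Step 3. feedback reduction of K3, (K4*K5)
Step 4. multiply (K1+K2), [K3/(1+K3*(K4*K5))] (series)
Step 2: series.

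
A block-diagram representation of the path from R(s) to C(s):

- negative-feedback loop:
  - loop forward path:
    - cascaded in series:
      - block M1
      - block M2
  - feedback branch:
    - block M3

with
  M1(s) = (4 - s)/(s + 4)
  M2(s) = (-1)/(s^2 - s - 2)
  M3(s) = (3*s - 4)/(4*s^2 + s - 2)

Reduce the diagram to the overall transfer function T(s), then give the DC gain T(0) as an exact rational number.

First reduce the diagram to T(s).

[1] cascade M1, M2 = (s - 4)/(s^3 + 3*s^2 - 6*s - 8)
[2] reduce the feedback loop with forward (M1*M2) and return M3 = (4*s^3 - 15*s^2 - 6*s + 8)/(4*s^5 + 13*s^4 - 23*s^3 - 41*s^2 - 12*s + 32)
That last expression is T(s); at s = 0 only the constant terms survive, so T(0) = 8/32 = 1/4.

Answer: 1/4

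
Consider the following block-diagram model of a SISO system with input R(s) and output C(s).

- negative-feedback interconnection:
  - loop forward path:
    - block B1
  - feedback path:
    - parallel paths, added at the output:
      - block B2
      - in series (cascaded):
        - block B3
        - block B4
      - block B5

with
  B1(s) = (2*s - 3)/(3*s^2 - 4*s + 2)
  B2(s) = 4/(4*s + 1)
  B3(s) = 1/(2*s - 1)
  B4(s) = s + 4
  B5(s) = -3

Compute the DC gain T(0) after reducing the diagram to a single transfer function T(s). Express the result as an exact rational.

Reducing step by step:

[1] cascade B3, B4 gives (s + 4)/(2*s - 1)
[2] combine B2, (B3*B4), B5 in parallel gives (-20*s^2 + 31*s + 3)/(8*s^2 - 2*s - 1)
[3] collapse the loop (B1 forward, (B2+(B3*B4)+B5) return) gives (16*s^3 - 28*s^2 + 4*s + 3)/(24*s^4 - 78*s^3 + 143*s^2 - 87*s - 11)
That last expression is T(s); at s = 0 only the constant terms survive, so T(0) = 3/(-11) = -3/11.

Answer: -3/11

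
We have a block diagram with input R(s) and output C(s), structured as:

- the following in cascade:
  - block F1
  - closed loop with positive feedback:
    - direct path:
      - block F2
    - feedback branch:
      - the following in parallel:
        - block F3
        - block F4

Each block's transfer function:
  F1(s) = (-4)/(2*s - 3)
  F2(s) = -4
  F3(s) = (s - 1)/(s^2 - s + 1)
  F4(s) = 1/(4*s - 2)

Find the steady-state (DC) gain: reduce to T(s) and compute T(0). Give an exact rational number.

Reducing step by step:

Step 1: reduce the parallel group F3, F4 = (5*s^2 - 7*s + 3)/(4*s^3 - 6*s^2 + 6*s - 2)
Step 2: close the feedback loop around F2, (F3+F4) = (-8*s^3 + 12*s^2 - 12*s + 4)/(2*s^3 + 7*s^2 - 11*s + 5)
Step 3: cascade F1, [F2/(1-F2*(F3+F4))] = (32*s^3 - 48*s^2 + 48*s - 16)/(4*s^4 + 8*s^3 - 43*s^2 + 43*s - 15)
DC gain: substitute s = 0 into T(s) from step 3: T(0) = -16/(-15) = 16/15.

Answer: 16/15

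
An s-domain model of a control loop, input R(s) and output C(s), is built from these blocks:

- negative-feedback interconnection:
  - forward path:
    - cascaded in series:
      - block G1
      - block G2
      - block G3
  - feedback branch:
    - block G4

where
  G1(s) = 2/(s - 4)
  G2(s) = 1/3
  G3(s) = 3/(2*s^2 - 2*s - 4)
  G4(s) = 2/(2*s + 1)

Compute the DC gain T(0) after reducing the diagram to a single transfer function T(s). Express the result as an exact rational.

The answer is 1/10.

Reasoning:
Step 1: series reduction of G1, G2, G3 gives 1/(s^3 - 5*s^2 + 2*s + 8)
Step 2: apply the feedback formula to (G1*G2*G3), G4 gives (2*s + 1)/(2*s^4 - 9*s^3 - s^2 + 18*s + 10)
That last expression is T(s); at s = 0 only the constant terms survive, so T(0) = 1/10.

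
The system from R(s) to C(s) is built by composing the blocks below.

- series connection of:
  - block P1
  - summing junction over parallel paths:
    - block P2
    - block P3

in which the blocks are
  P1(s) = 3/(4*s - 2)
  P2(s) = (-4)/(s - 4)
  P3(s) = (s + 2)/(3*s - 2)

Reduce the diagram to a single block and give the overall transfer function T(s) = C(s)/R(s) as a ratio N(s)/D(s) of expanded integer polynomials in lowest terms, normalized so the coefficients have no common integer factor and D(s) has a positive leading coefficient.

First reduce the diagram to T(s).

(1) reduce the parallel group P2, P3 gives (s^2 - 14*s)/(3*s^2 - 14*s + 8)
(2) reduce the series chain P1, (P2+P3), giving the overall T(s)

Answer: (3*s^2 - 42*s)/(12*s^3 - 62*s^2 + 60*s - 16)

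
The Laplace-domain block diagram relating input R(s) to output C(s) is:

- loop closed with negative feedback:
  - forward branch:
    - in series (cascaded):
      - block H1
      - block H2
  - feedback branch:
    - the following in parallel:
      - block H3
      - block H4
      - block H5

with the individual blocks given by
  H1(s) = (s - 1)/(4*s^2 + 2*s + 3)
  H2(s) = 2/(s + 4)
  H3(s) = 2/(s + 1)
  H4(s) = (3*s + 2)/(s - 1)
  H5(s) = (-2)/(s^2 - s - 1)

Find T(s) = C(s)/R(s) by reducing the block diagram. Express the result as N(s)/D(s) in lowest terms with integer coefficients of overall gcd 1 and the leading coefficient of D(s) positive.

[1] cascade H1, H2; result (2*s - 2)/(4*s^3 + 18*s^2 + 11*s + 12)
[2] parallel reduction of H3, H4, H5; result (3*s^4 + 4*s^3 - 12*s^2 - 7*s + 2)/(s^4 - s^3 - 2*s^2 + s + 1)
[3] feedback reduction of (H1*H2), (H3+H4+H5); the result is T(s) itself (integer coefficients, no common factor, positive leading denominator coefficient)

Answer: (2*s^4 - 2*s^3 - 4*s^2 + 2*s + 2)/(4*s^6 + 18*s^5 + 9*s^4 - 20*s^3 - 64*s^2 - 49*s - 8)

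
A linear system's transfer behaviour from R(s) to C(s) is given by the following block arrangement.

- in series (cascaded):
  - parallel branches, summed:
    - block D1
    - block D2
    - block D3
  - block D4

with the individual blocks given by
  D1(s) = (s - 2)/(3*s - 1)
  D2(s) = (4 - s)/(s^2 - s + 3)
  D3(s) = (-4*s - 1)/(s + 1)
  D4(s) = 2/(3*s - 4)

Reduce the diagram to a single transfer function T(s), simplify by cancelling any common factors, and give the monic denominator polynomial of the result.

Step 1. reduce the parallel group D1, D2, D3, giving (-11*s^4 + 8*s^3 - 24*s^2 + 10*s - 7)/(3*s^4 - s^3 + 6*s^2 + 7*s - 3)
Step 2. multiply (D1+D2+D3), D4 (series), giving (-22*s^4 + 16*s^3 - 48*s^2 + 20*s - 14)/(9*s^5 - 15*s^4 + 22*s^3 - 3*s^2 - 37*s + 12)
Step 2 gives the fully reduced T(s), with no common factor left to cancel. The denominator's leading coefficient is 9, so divide each of its coefficients by 9 to get the monic form.

Answer: s^5 - 5*s^4/3 + 22*s^3/9 - s^2/3 - 37*s/9 + 4/3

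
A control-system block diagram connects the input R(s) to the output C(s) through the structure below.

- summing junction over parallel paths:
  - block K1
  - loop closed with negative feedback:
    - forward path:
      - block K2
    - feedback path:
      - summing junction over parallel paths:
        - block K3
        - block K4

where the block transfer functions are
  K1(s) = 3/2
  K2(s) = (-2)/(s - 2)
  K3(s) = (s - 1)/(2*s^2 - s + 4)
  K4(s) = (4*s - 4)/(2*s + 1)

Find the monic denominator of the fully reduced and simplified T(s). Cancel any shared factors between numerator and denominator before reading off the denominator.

(1) parallel reduction of K3, K4 = (8*s^3 - 10*s^2 + 19*s - 17)/(4*s^3 + 7*s + 4)
(2) collapse the loop (K2 forward, (K3+K4) return) = (-8*s^3 - 14*s - 8)/(4*s^4 - 24*s^3 + 27*s^2 - 48*s + 26)
(3) add K1, [K2/(1+K2*(K3+K4))] (parallel) = (12*s^4 - 88*s^3 + 81*s^2 - 172*s + 62)/(8*s^4 - 48*s^3 + 54*s^2 - 96*s + 52)
T(s) is the step-3 result (common factors already cancelled). Leading coefficient of the denominator: 8. Divide through by 8 for the monic polynomial.

Hence the answer: s^4 - 6*s^3 + 27*s^2/4 - 12*s + 13/2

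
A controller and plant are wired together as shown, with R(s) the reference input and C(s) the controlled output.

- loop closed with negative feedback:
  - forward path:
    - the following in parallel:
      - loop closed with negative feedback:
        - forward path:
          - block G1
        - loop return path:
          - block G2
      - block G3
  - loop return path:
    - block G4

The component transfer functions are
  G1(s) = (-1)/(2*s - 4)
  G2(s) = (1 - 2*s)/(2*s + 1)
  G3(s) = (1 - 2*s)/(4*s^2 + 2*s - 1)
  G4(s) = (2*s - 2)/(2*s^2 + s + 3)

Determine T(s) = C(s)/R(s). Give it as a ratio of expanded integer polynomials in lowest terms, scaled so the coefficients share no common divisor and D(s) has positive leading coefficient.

Step 1. close the feedback loop around G1, G2: (-2*s - 1)/(4*s^2 - 4*s - 5)
Step 2. sum the parallel branches [G1/(1+G1*G2)], G3: (-16*s^3 + 4*s^2 + 6*s - 4)/(16*s^4 - 8*s^3 - 32*s^2 - 6*s + 5)
Step 3. apply the feedback formula to ([G1/(1+G1*G2)]+G3), G4, giving the overall T(s)

Final answer: (-32*s^5 - 8*s^4 - 32*s^3 + 10*s^2 + 14*s - 12)/(32*s^6 - 56*s^4 - 28*s^3 - 88*s^2 - 33*s + 23)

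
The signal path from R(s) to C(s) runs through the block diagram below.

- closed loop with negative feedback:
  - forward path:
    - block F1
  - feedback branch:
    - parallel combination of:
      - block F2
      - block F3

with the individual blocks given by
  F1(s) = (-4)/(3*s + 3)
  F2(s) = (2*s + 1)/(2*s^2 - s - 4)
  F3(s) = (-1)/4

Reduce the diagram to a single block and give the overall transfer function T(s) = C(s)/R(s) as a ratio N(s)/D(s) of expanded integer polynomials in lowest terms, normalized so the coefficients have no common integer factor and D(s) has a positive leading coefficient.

Step 1 - combine F2, F3 in parallel; result (-2*s^2 + 9*s + 8)/(8*s^2 - 4*s - 16)
Step 2 - apply the feedback formula to F1, (F2+F3), giving the overall T(s)

Final answer: (-8*s^2 + 4*s + 16)/(6*s^3 + 5*s^2 - 24*s - 20)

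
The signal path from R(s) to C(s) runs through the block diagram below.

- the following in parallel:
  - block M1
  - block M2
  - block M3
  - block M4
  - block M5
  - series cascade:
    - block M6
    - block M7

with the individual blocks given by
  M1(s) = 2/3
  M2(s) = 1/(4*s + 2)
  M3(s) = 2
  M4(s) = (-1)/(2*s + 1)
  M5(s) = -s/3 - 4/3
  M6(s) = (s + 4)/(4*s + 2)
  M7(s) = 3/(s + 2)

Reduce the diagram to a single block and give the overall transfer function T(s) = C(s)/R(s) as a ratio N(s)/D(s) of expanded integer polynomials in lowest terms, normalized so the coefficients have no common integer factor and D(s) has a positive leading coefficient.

First reduce the diagram to T(s).

1. series reduction of M6, M7, giving (3*s + 12)/(4*s^2 + 10*s + 4)
2. reduce the parallel group M1, M2, M3, M4, M5, (M6*M7); the result is T(s) itself (integer coefficients, no common factor, positive leading denominator coefficient)

Answer: (-2*s^3 + 3*s^2 + 21*s + 23)/(6*s^2 + 15*s + 6)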